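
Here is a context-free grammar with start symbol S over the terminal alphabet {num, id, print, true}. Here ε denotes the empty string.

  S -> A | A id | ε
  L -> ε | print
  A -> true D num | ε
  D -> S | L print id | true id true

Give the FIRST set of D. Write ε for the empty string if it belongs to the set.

{ε, id, print, true}

FIRST(L) = {ε, print}
FIRST(A) = {ε, true}
FIRST(S) = {ε, id, true}  (via A, A id)
FIRST(D) = {ε, id, print, true}  (via S, L print id)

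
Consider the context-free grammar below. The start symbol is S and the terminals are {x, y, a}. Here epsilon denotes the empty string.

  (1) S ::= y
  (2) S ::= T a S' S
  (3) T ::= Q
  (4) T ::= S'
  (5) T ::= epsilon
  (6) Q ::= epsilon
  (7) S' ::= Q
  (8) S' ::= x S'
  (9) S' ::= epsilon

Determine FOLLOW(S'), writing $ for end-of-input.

{a, x, y}

FIRST(Q): from Q::=epsilon we get {epsilon}. So FIRST(Q) = {epsilon}.
FIRST(S'): from S'::=Q we get {epsilon}; from S'::=x S' we get {x}; from S'::=epsilon we get {epsilon}. So FIRST(S') = {epsilon, x}.
FIRST(T): from T::=Q we get {epsilon}; from T::=S' we get {epsilon, x}; from T::=epsilon we get {epsilon}. So FIRST(T) = {epsilon, x}.
FIRST(S): from S::=y we get {y}; from S::=T a S' S we get {a, x}. So FIRST(S) = {a, x, y}.
FOLLOW(S) includes $ since S is the start symbol.
FOLLOW(S): in S::=T a S' S, the suffix after S is empty (adds nothing new). Thus FOLLOW(S) = {$}.
FOLLOW(T): in S::=T a S' S, T is followed by a S' S with FIRST {a}. Thus FOLLOW(T) = {a}.
FOLLOW(S'): in S::=T a S' S, S' is followed by S with FIRST {a, x, y}; in T::=S', the suffix after S' is empty, so FOLLOW(S') ⊇ FOLLOW(T) = {a}; in S'::=x S', the suffix after S' is empty (adds nothing new). Thus FOLLOW(S') = {a, x, y}.
FOLLOW(Q): in T::=Q, the suffix after Q is empty, so FOLLOW(Q) ⊇ FOLLOW(T) = {a}; in S'::=Q, the suffix after Q is empty, so FOLLOW(Q) ⊇ FOLLOW(S') = {a, x, y}. Thus FOLLOW(Q) = {a, x, y}.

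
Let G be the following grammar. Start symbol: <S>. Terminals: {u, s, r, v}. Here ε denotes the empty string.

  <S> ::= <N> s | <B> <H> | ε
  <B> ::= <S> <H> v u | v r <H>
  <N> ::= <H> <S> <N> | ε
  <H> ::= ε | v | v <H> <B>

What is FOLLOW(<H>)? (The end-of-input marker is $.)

{$, s, v}

FIRST(<H>): from <H>::=ε we get {ε}; from <H>::=v we get {v}; from <H>::=v <H> <B> we get {v}. So FIRST(<H>) = {ε, v}.
FIRST(<S>): from <S>::=<N> s we get {s, v}; from <S>::=<B> <H> we get {s, v}; from <S>::=ε we get {ε}. So FIRST(<S>) = {ε, s, v}.
FIRST(<B>): from <B>::=<S> <H> v u we get {s, v}; from <B>::=v r <H> we get {v}. So FIRST(<B>) = {s, v}.
FIRST(<N>): from <N>::=<H> <S> <N> we get {ε, s, v}; from <N>::=ε we get {ε}. So FIRST(<N>) = {ε, s, v}.
FOLLOW(<S>) includes $ since <S> is the start symbol.
FOLLOW(<N>): in <S>::=<N> s, <N> is followed by s with FIRST {s}; in <N>::=<H> <S> <N>, the suffix after <N> is empty (adds nothing new). Thus FOLLOW(<N>) = {s}.
FOLLOW(<S>): in <B>::=<S> <H> v u, <S> is followed by <H> v u with FIRST {v}; in <N>::=<H> <S> <N>, <S> is followed by <N> with FIRST {ε, s, v}; in <N>::=<H> <S> <N>, the suffix after <S> is nullable, so FOLLOW(<S>) ⊇ FOLLOW(<N>) = {s}. Thus FOLLOW(<S>) = {$, s, v}.
FOLLOW(<B>): in <S>::=<B> <H>, <B> is followed by <H> with FIRST {ε, v}; in <S>::=<B> <H>, the suffix after <B> is nullable, so FOLLOW(<B>) ⊇ FOLLOW(<S>) = {$, s, v}; in <H>::=v <H> <B>, the suffix after <B> is empty, so FOLLOW(<B>) ⊇ FOLLOW(<H>) = {$, s, v}. Thus FOLLOW(<B>) = {$, s, v}.
FOLLOW(<H>): in <S>::=<B> <H>, the suffix after <H> is empty, so FOLLOW(<H>) ⊇ FOLLOW(<S>) = {$, s, v}; in <B>::=<S> <H> v u, <H> is followed by v u with FIRST {v}; in <B>::=v r <H>, the suffix after <H> is empty, so FOLLOW(<H>) ⊇ FOLLOW(<B>) = {$, s, v}; in <N>::=<H> <S> <N>, <H> is followed by <S> <N> with FIRST {ε, s, v}; in <N>::=<H> <S> <N>, the suffix after <H> is nullable, so FOLLOW(<H>) ⊇ FOLLOW(<N>) = {s}; in <H>::=v <H> <B>, <H> is followed by <B> with FIRST {s, v}. Thus FOLLOW(<H>) = {$, s, v}.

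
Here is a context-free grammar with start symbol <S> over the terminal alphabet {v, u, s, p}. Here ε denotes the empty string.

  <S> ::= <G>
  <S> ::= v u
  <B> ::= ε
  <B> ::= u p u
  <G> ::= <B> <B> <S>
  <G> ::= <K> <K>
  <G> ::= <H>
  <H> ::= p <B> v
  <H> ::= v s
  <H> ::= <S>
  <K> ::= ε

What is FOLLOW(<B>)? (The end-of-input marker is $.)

FIRST(<B>): from <B>::=ε we get {ε}; from <B>::=u p u we get {u}. So FIRST(<B>) = {ε, u}.
FIRST(<K>): from <K>::=ε we get {ε}. So FIRST(<K>) = {ε}.
FIRST(<S>): from <S>::=<G> we get {ε, p, u, v}; from <S>::=v u we get {v}. So FIRST(<S>) = {ε, p, u, v}.
FIRST(<H>): from <H>::=p <B> v we get {p}; from <H>::=v s we get {v}; from <H>::=<S> we get {ε, p, u, v}. So FIRST(<H>) = {ε, p, u, v}.
FIRST(<G>): from <G>::=<B> <B> <S> we get {ε, p, u, v}; from <G>::=<K> <K> we get {ε}; from <G>::=<H> we get {ε, p, u, v}. So FIRST(<G>) = {ε, p, u, v}.
FOLLOW(<S>) includes $ since <S> is the start symbol.
FOLLOW(<S>): in <G>::=<B> <B> <S>, the suffix after <S> is empty, so FOLLOW(<S>) ⊇ FOLLOW(<G>) = {$}; in <H>::=<S>, the suffix after <S> is empty, so FOLLOW(<S>) ⊇ FOLLOW(<H>) = {$}. Thus FOLLOW(<S>) = {$}.
FOLLOW(<G>): in <S>::=<G>, the suffix after <G> is empty, so FOLLOW(<G>) ⊇ FOLLOW(<S>) = {$}. Thus FOLLOW(<G>) = {$}.
FOLLOW(<B>): in <G>::=<B> <B> <S> (occurrence 1), <B> is followed by <B> <S> with FIRST {ε, p, u, v}; in <G>::=<B> <B> <S> (occurrence 1), the suffix after <B> is nullable, so FOLLOW(<B>) ⊇ FOLLOW(<G>) = {$}; in <G>::=<B> <B> <S> (occurrence 2), <B> is followed by <S> with FIRST {ε, p, u, v}; in <G>::=<B> <B> <S> (occurrence 2), the suffix after <B> is nullable, so FOLLOW(<B>) ⊇ FOLLOW(<G>) = {$}; in <H>::=p <B> v, <B> is followed by v with FIRST {v}. Thus FOLLOW(<B>) = {$, p, u, v}.
FOLLOW(<H>): in <G>::=<H>, the suffix after <H> is empty, so FOLLOW(<H>) ⊇ FOLLOW(<G>) = {$}. Thus FOLLOW(<H>) = {$}.
FOLLOW(<K>): in <G>::=<K> <K> (occurrence 1), <K> is followed by <K> with FIRST {ε}; in <G>::=<K> <K> (occurrence 1), the suffix after <K> is nullable, so FOLLOW(<K>) ⊇ FOLLOW(<G>) = {$}; in <G>::=<K> <K> (occurrence 2), the suffix after <K> is empty, so FOLLOW(<K>) ⊇ FOLLOW(<G>) = {$}. Thus FOLLOW(<K>) = {$}.

{$, p, u, v}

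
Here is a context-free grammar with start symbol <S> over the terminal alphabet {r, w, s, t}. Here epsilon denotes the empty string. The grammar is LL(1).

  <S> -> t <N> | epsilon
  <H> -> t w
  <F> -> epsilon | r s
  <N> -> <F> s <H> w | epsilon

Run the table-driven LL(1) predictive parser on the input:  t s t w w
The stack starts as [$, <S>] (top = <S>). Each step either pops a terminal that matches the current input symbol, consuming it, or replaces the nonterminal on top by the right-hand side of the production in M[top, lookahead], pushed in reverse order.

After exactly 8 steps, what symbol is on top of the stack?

w

step 1: stack=$ <S>  input=t s t w w $  — expand <S> -> t <N>
step 2: stack=$ <N> t  input=t s t w w $  — match t
step 3: stack=$ <N>  input=s t w w $  — expand <N> -> <F> s <H> w
step 4: stack=$ w <H> s <F>  input=s t w w $  — expand <F> -> epsilon
step 5: stack=$ w <H> s  input=s t w w $  — match s
step 6: stack=$ w <H>  input=t w w $  — expand <H> -> t w
step 7: stack=$ w w t  input=t w w $  — match t
step 8: stack=$ w w  input=w w $  — match w
Stack after step 8: $ w (top = w).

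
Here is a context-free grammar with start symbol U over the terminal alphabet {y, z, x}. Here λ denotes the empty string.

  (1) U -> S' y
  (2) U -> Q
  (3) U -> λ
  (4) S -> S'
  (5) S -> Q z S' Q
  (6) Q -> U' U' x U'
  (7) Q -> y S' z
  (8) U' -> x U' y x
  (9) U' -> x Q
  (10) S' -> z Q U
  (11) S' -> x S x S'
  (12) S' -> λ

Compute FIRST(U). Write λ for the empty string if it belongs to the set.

{λ, x, y, z}

FIRST(U') = {x}
FIRST(S') = {λ, x, z}
FIRST(Q) = {x, y}  (via U' U' x U')
FIRST(U) = {λ, x, y, z}  (via S' y, Q)
FIRST(S) = {λ, x, y, z}  (via S', Q z S' Q)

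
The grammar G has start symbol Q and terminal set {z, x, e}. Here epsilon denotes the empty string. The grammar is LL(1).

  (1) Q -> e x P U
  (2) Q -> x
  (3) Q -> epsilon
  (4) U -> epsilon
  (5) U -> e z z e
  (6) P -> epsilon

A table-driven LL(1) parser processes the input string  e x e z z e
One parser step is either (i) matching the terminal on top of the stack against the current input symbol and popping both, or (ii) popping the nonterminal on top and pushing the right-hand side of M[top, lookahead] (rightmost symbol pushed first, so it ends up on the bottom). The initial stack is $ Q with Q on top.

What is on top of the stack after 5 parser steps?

     Stack      Input          Action
  1  $ Q        e x e z z e $  expand Q -> e x P U
  2  $ U P x e  e x e z z e $  match e
  3  $ U P x    x e z z e $    match x
  4  $ U P      e z z e $      expand P -> epsilon
  5  $ U        e z z e $      expand U -> e z z e
Stack after step 5: $ e z z e (top = e).

e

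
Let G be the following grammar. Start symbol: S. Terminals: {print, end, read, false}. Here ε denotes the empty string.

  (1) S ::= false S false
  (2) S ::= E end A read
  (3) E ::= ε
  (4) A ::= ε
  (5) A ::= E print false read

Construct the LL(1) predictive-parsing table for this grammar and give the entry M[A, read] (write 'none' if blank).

A ::= ε

FIRST(E) = {ε}
FIRST(S) = {end, false}  (via E end A read)
FIRST(A) = {ε, print}  (via E print false read)
FOLLOW(S) includes $ since S is the start symbol.
FOLLOW(A): in S::=E end A read, A is followed by read with FIRST {read}. Thus FOLLOW(A) = {read}.
For A ::= ε: FIRST(ε) = {ε}, so it goes in M[A, t] for t ∈ {}; since ε ∈ FIRST, also for every t ∈ FOLLOW(A) = {read}.
For A ::= E print false read: FIRST(E print false read) = {print}, so it goes in M[A, t] for t ∈ {print}.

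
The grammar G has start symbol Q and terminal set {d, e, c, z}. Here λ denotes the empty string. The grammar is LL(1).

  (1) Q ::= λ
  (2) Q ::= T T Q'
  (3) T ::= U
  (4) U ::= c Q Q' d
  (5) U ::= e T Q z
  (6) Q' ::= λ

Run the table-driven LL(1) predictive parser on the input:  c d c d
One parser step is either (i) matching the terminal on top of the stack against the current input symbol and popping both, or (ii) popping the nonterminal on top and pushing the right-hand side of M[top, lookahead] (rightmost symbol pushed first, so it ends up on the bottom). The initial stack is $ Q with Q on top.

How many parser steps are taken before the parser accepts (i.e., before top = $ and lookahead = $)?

14

step 1: stack=$ Q  input=c d c d $  — expand Q ::= T T Q'
step 2: stack=$ Q' T T  input=c d c d $  — expand T ::= U
step 3: stack=$ Q' T U  input=c d c d $  — expand U ::= c Q Q' d
step 4: stack=$ Q' T d Q' Q c  input=c d c d $  — match c
step 5: stack=$ Q' T d Q' Q  input=d c d $  — expand Q ::= λ
step 6: stack=$ Q' T d Q'  input=d c d $  — expand Q' ::= λ
step 7: stack=$ Q' T d  input=d c d $  — match d
step 8: stack=$ Q' T  input=c d $  — expand T ::= U
step 9: stack=$ Q' U  input=c d $  — expand U ::= c Q Q' d
step 10: stack=$ Q' d Q' Q c  input=c d $  — match c
step 11: stack=$ Q' d Q' Q  input=d $  — expand Q ::= λ
step 12: stack=$ Q' d Q'  input=d $  — expand Q' ::= λ
step 13: stack=$ Q' d  input=d $  — match d
step 14: stack=$ Q'  input=$  — expand Q' ::= λ
Accept reached after 14 steps.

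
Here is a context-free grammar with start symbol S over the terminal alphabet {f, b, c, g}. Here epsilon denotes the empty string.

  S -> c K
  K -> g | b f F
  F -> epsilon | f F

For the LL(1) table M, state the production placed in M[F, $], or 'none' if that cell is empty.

FIRST(S) = {c}
FIRST(K) = {b, g}
FIRST(F) = {epsilon, f}
FOLLOW(S) includes $ since S is the start symbol.
FOLLOW(K): in S->c K, the suffix after K is empty, so FOLLOW(K) ⊇ FOLLOW(S) = {$}. Thus FOLLOW(K) = {$}.
FOLLOW(F): in K->b f F, the suffix after F is empty, so FOLLOW(F) ⊇ FOLLOW(K) = {$}; in F->f F, the suffix after F is empty (adds nothing new). Thus FOLLOW(F) = {$}.
For F -> epsilon: FIRST(epsilon) = {epsilon}, so it goes in M[F, t] for t ∈ {}; since epsilon ∈ FIRST, also for every t ∈ FOLLOW(F) = {$}.
For F -> f F: FIRST(f F) = {f}, so it goes in M[F, t] for t ∈ {f}.

F -> epsilon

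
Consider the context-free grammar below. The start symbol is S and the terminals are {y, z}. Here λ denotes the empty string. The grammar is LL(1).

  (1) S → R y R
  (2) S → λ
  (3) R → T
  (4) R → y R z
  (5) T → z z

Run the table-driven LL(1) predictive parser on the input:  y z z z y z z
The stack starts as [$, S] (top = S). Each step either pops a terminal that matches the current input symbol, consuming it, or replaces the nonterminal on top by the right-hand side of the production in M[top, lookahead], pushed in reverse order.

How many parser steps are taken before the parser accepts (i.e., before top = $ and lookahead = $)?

13

step 1: stack=$ S  input=y z z z y z z $  — expand S → R y R
step 2: stack=$ R y R  input=y z z z y z z $  — expand R → y R z
step 3: stack=$ R y z R y  input=y z z z y z z $  — match y
step 4: stack=$ R y z R  input=z z z y z z $  — expand R → T
step 5: stack=$ R y z T  input=z z z y z z $  — expand T → z z
step 6: stack=$ R y z z z  input=z z z y z z $  — match z
step 7: stack=$ R y z z  input=z z y z z $  — match z
step 8: stack=$ R y z  input=z y z z $  — match z
step 9: stack=$ R y  input=y z z $  — match y
step 10: stack=$ R  input=z z $  — expand R → T
step 11: stack=$ T  input=z z $  — expand T → z z
step 12: stack=$ z z  input=z z $  — match z
step 13: stack=$ z  input=z $  — match z
Accept reached after 13 steps.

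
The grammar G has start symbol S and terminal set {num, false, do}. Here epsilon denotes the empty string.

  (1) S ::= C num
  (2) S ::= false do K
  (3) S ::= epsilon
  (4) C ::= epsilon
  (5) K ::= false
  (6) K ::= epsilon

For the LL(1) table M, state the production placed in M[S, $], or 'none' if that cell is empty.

FIRST(C) = {epsilon}
FIRST(K) = {epsilon, false}
FIRST(S) = {epsilon, false, num}  (via C num)
FOLLOW(S) includes $ since S is the start symbol.
FOLLOW(S): S appears on no right-hand side. Thus FOLLOW(S) = {$}.
For S ::= C num: FIRST(C num) = {num}, so it goes in M[S, t] for t ∈ {num}.
For S ::= false do K: FIRST(false do K) = {false}, so it goes in M[S, t] for t ∈ {false}.
For S ::= epsilon: FIRST(epsilon) = {epsilon}, so it goes in M[S, t] for t ∈ {}; since epsilon ∈ FIRST, also for every t ∈ FOLLOW(S) = {$}.

S ::= epsilon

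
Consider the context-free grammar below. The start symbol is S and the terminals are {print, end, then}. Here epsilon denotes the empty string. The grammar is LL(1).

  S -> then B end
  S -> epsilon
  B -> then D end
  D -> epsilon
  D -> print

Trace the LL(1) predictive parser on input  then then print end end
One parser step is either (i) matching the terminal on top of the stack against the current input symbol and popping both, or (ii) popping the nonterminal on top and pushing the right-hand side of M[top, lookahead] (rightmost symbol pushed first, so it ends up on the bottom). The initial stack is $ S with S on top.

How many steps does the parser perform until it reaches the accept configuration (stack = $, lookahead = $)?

step 1: stack=$ S  input=then then print end end $  — expand S -> then B end
step 2: stack=$ end B then  input=then then print end end $  — match then
step 3: stack=$ end B  input=then print end end $  — expand B -> then D end
step 4: stack=$ end end D then  input=then print end end $  — match then
step 5: stack=$ end end D  input=print end end $  — expand D -> print
step 6: stack=$ end end print  input=print end end $  — match print
step 7: stack=$ end end  input=end end $  — match end
step 8: stack=$ end  input=end $  — match end
Accept reached after 8 steps.

8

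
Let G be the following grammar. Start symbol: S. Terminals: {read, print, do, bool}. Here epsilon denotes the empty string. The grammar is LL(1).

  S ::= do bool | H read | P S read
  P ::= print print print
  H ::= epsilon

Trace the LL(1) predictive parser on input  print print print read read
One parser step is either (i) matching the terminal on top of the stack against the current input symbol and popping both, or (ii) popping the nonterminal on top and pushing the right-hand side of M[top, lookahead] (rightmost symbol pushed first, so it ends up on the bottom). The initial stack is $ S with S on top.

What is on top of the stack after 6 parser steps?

H

     Stack                       Input                          Action
  1  $ S                         print print print read read $  expand S ::= P S read
  2  $ read S P                  print print print read read $  expand P ::= print print print
  3  $ read S print print print  print print print read read $  match print
  4  $ read S print print        print print read read $        match print
  5  $ read S print              print read read $              match print
  6  $ read S                    read read $                    expand S ::= H read
Stack after step 6: $ read read H (top = H).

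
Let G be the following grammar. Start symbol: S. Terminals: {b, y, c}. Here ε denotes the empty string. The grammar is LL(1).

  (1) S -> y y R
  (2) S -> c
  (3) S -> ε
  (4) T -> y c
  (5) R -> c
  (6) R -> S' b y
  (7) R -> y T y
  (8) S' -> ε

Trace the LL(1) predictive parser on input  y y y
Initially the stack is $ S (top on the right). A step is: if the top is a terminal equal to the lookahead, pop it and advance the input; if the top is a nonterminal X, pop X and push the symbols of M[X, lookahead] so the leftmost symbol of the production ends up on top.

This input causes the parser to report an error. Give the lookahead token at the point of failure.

$

     Stack    Input    Action
  1  $ S      y y y $  expand S -> y y R
  2  $ R y y  y y y $  match y
  3  $ R y    y y $    match y
  4  $ R      y $      expand R -> y T y
  5  $ y T y  y $      match y
  6  $ y T    $        error: M[T, $] is empty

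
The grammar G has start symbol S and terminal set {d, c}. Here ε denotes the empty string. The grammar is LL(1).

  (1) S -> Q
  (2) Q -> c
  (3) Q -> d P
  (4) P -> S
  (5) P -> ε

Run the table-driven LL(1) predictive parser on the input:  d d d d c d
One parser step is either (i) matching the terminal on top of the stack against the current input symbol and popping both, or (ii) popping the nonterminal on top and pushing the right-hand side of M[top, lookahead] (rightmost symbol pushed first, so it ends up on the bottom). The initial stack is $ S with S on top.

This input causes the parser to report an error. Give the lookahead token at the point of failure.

d

step 1: stack=$ S  input=d d d d c d $  — expand S -> Q
step 2: stack=$ Q  input=d d d d c d $  — expand Q -> d P
step 3: stack=$ P d  input=d d d d c d $  — match d
step 4: stack=$ P  input=d d d c d $  — expand P -> S
step 5: stack=$ S  input=d d d c d $  — expand S -> Q
step 6: stack=$ Q  input=d d d c d $  — expand Q -> d P
step 7: stack=$ P d  input=d d d c d $  — match d
step 8: stack=$ P  input=d d c d $  — expand P -> S
step 9: stack=$ S  input=d d c d $  — expand S -> Q
step 10: stack=$ Q  input=d d c d $  — expand Q -> d P
step 11: stack=$ P d  input=d d c d $  — match d
step 12: stack=$ P  input=d c d $  — expand P -> S
step 13: stack=$ S  input=d c d $  — expand S -> Q
step 14: stack=$ Q  input=d c d $  — expand Q -> d P
step 15: stack=$ P d  input=d c d $  — match d
step 16: stack=$ P  input=c d $  — expand P -> S
step 17: stack=$ S  input=c d $  — expand S -> Q
step 18: stack=$ Q  input=c d $  — expand Q -> c
step 19: stack=$ c  input=c d $  — match c
step 20: stack=$  input=d $  — error: stack empty but input remains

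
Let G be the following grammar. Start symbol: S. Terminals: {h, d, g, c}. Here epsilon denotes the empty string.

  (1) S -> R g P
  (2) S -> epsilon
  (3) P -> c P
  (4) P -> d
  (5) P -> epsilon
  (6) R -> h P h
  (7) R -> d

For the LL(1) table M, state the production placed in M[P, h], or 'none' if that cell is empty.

P -> epsilon

FIRST(P): from P->c P we get {c}; from P->d we get {d}; from P->epsilon we get {epsilon}. So FIRST(P) = {epsilon, c, d}.
FIRST(R): from R->h P h we get {h}; from R->d we get {d}. So FIRST(R) = {d, h}.
FIRST(S): from S->R g P we get {d, h}; from S->epsilon we get {epsilon}. So FIRST(S) = {epsilon, d, h}.
FOLLOW(S) includes $ since S is the start symbol.
FOLLOW(S): S appears on no right-hand side. Thus FOLLOW(S) = {$}.
FOLLOW(P): in S->R g P, the suffix after P is empty, so FOLLOW(P) ⊇ FOLLOW(S) = {$}; in P->c P, the suffix after P is empty (adds nothing new); in R->h P h, P is followed by h with FIRST {h}. Thus FOLLOW(P) = {$, h}.
For P -> c P: FIRST(c P) = {c}, so it goes in M[P, t] for t ∈ {c}.
For P -> d: FIRST(d) = {d}, so it goes in M[P, t] for t ∈ {d}.
For P -> epsilon: FIRST(epsilon) = {epsilon}, so it goes in M[P, t] for t ∈ {}; since epsilon ∈ FIRST, also for every t ∈ FOLLOW(P) = {$, h}.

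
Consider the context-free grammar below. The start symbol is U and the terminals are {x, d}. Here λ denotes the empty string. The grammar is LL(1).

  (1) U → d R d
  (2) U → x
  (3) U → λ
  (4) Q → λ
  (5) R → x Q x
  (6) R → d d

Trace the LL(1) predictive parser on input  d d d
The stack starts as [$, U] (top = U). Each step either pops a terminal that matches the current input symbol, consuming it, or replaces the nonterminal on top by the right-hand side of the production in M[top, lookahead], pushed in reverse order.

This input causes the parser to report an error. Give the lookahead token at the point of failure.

$

step 1: stack=$ U  input=d d d $  — expand U → d R d
step 2: stack=$ d R d  input=d d d $  — match d
step 3: stack=$ d R  input=d d $  — expand R → d d
step 4: stack=$ d d d  input=d d $  — match d
step 5: stack=$ d d  input=d $  — match d
step 6: stack=$ d  input=$  — error: top is terminal d but lookahead is $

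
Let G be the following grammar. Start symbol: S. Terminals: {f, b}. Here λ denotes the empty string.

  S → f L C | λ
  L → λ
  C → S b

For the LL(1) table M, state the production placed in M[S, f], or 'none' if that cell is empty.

S → f L C

FIRST(S): from S→f L C we get {f}; from S→λ we get {λ}. So FIRST(S) = {λ, f}.
FIRST(L): from L→λ we get {λ}. So FIRST(L) = {λ}.
FIRST(C): from C→S b we get {b, f}. So FIRST(C) = {b, f}.
FOLLOW(S) includes $ since S is the start symbol.
FOLLOW(S): in C→S b, S is followed by b with FIRST {b}. Thus FOLLOW(S) = {$, b}.
For S → f L C: FIRST(f L C) = {f}, so it goes in M[S, t] for t ∈ {f}.
For S → λ: FIRST(λ) = {λ}, so it goes in M[S, t] for t ∈ {}; since λ ∈ FIRST, also for every t ∈ FOLLOW(S) = {$, b}.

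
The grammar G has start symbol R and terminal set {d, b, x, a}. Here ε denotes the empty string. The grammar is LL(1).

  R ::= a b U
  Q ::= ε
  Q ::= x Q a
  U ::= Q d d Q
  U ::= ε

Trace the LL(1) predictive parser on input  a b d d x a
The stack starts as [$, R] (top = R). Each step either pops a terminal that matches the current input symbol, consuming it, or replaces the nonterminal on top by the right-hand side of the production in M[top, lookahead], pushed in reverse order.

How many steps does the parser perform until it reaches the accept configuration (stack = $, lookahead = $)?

      Stack      Input          Action
   1  $ R        a b d d x a $  expand R ::= a b U
   2  $ U b a    a b d d x a $  match a
   3  $ U b      b d d x a $    match b
   4  $ U        d d x a $      expand U ::= Q d d Q
   5  $ Q d d Q  d d x a $      expand Q ::= ε
   6  $ Q d d    d d x a $      match d
   7  $ Q d      d x a $        match d
   8  $ Q        x a $          expand Q ::= x Q a
   9  $ a Q x    x a $          match x
  10  $ a Q      a $            expand Q ::= ε
  11  $ a        a $            match a
Accept reached after 11 steps.

11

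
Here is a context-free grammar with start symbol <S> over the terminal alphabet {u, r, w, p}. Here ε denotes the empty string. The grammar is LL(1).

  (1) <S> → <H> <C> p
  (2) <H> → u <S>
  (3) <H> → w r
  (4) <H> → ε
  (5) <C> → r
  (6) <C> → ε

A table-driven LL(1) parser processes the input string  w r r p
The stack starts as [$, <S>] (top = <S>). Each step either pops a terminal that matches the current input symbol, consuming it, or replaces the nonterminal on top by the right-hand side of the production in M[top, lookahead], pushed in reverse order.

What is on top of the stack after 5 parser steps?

     Stack        Input      Action
  1  $ <S>        w r r p $  expand <S> → <H> <C> p
  2  $ p <C> <H>  w r r p $  expand <H> → w r
  3  $ p <C> r w  w r r p $  match w
  4  $ p <C> r    r r p $    match r
  5  $ p <C>      r p $      expand <C> → r
Stack after step 5: $ p r (top = r).

r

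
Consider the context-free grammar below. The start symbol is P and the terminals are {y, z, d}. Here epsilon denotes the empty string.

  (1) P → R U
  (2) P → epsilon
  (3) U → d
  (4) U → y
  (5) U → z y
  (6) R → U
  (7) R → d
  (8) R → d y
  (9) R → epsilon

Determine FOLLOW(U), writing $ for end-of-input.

FIRST(U): from U→d we get {d}; from U→y we get {y}; from U→z y we get {z}. So FIRST(U) = {d, y, z}.
FIRST(R): from R→U we get {d, y, z}; from R→d we get {d}; from R→d y we get {d}; from R→epsilon we get {epsilon}. So FIRST(R) = {epsilon, d, y, z}.
FIRST(P): from P→R U we get {d, y, z}; from P→epsilon we get {epsilon}. So FIRST(P) = {epsilon, d, y, z}.
FOLLOW(P) includes $ since P is the start symbol.
FOLLOW(P): P appears on no right-hand side. Thus FOLLOW(P) = {$}.
FOLLOW(R): in P→R U, R is followed by U with FIRST {d, y, z}. Thus FOLLOW(R) = {d, y, z}.
FOLLOW(U): in P→R U, the suffix after U is empty, so FOLLOW(U) ⊇ FOLLOW(P) = {$}; in R→U, the suffix after U is empty, so FOLLOW(U) ⊇ FOLLOW(R) = {d, y, z}. Thus FOLLOW(U) = {$, d, y, z}.

{$, d, y, z}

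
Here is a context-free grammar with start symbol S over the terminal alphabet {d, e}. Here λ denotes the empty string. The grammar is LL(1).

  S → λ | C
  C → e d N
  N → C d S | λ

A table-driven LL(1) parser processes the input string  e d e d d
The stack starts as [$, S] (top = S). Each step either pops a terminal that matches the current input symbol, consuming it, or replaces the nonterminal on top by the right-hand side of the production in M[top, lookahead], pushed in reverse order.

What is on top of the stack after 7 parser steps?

d

     Stack        Input        Action
  1  $ S          e d e d d $  expand S → C
  2  $ C          e d e d d $  expand C → e d N
  3  $ N d e      e d e d d $  match e
  4  $ N d        d e d d $    match d
  5  $ N          e d d $      expand N → C d S
  6  $ S d C      e d d $      expand C → e d N
  7  $ S d N d e  e d d $      match e
Stack after step 7: $ S d N d (top = d).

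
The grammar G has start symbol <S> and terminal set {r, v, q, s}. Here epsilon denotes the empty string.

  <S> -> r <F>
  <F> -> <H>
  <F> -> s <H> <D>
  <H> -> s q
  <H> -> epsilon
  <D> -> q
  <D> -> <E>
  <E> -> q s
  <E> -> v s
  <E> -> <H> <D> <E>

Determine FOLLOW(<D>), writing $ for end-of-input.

{$, q, s, v}

FIRST(<S>) = {r}
FIRST(<H>) = {epsilon, s}
FIRST(<F>) = {epsilon, s}  (via <H>)
FIRST(<D>) = {q, s, v}  (via <E>)
FIRST(<E>) = {q, s, v}  (via <H> <D> <E>)
FOLLOW(<S>) includes $ since <S> is the start symbol.
FOLLOW(<S>): <S> appears on no right-hand side. Thus FOLLOW(<S>) = {$}.
FOLLOW(<F>): in <S>->r <F>, the suffix after <F> is empty, so FOLLOW(<F>) ⊇ FOLLOW(<S>) = {$}. Thus FOLLOW(<F>) = {$}.
FOLLOW(<H>): in <F>-><H>, the suffix after <H> is empty, so FOLLOW(<H>) ⊇ FOLLOW(<F>) = {$}; in <F>->s <H> <D>, <H> is followed by <D> with FIRST {q, s, v}; in <E>-><H> <D> <E>, <H> is followed by <D> <E> with FIRST {q, s, v}. Thus FOLLOW(<H>) = {$, q, s, v}.
FOLLOW(<D>): in <F>->s <H> <D>, the suffix after <D> is empty, so FOLLOW(<D>) ⊇ FOLLOW(<F>) = {$}; in <E>-><H> <D> <E>, <D> is followed by <E> with FIRST {q, s, v}. Thus FOLLOW(<D>) = {$, q, s, v}.
FOLLOW(<E>): in <D>-><E>, the suffix after <E> is empty, so FOLLOW(<E>) ⊇ FOLLOW(<D>) = {$, q, s, v}; in <E>-><H> <D> <E>, the suffix after <E> is empty (adds nothing new). Thus FOLLOW(<E>) = {$, q, s, v}.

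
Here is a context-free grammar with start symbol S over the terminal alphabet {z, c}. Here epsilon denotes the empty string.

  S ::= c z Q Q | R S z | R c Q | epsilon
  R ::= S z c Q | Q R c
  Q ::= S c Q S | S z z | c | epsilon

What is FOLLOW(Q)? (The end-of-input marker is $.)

FIRST(S) = {epsilon, c, z}  (via R S z, R c Q)
FIRST(Q) = {epsilon, c, z}  (via S c Q S, S z z)
FIRST(R) = {c, z}  (via S z c Q, Q R c)
FOLLOW(S) includes $ since S is the start symbol.
FOLLOW(R): in S::=R S z, R is followed by S z with FIRST {c, z}; in S::=R c Q, R is followed by c Q with FIRST {c}; in R::=Q R c, R is followed by c with FIRST {c}. Thus FOLLOW(R) = {c, z}.
FOLLOW(S): in S::=R S z, S is followed by z with FIRST {z}; in R::=S z c Q, S is followed by z c Q with FIRST {z}; in Q::=S c Q S (occurrence 1), S is followed by c Q S with FIRST {c}; in Q::=S c Q S (occurrence 2), the suffix after S is empty, so FOLLOW(S) ⊇ FOLLOW(Q) = {$, c, z}; in Q::=S z z, S is followed by z z with FIRST {z}. Thus FOLLOW(S) = {$, c, z}.
FOLLOW(Q): in S::=c z Q Q (occurrence 1), Q is followed by Q with FIRST {epsilon, c, z}; in S::=c z Q Q (occurrence 1), the suffix after Q is nullable, so FOLLOW(Q) ⊇ FOLLOW(S) = {$, c, z}; in S::=c z Q Q (occurrence 2), the suffix after Q is empty, so FOLLOW(Q) ⊇ FOLLOW(S) = {$, c, z}; in S::=R c Q, the suffix after Q is empty, so FOLLOW(Q) ⊇ FOLLOW(S) = {$, c, z}; in R::=S z c Q, the suffix after Q is empty, so FOLLOW(Q) ⊇ FOLLOW(R) = {c, z}; in R::=Q R c, Q is followed by R c with FIRST {c, z}; in Q::=S c Q S, Q is followed by S with FIRST {epsilon, c, z}; in Q::=S c Q S, the suffix after Q is nullable (adds nothing new). Thus FOLLOW(Q) = {$, c, z}.

{$, c, z}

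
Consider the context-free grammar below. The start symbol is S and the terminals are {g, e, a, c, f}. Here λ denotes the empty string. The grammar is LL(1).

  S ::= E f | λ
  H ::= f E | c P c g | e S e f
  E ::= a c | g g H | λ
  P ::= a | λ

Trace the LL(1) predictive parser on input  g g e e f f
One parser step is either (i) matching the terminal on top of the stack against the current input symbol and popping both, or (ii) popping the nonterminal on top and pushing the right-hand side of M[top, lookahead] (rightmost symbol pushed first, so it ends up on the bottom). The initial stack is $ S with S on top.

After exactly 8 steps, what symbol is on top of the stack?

f

     Stack        Input          Action
  1  $ S          g g e e f f $  expand S ::= E f
  2  $ f E        g g e e f f $  expand E ::= g g H
  3  $ f H g g    g g e e f f $  match g
  4  $ f H g      g e e f f $    match g
  5  $ f H        e e f f $      expand H ::= e S e f
  6  $ f f e S e  e e f f $      match e
  7  $ f f e S    e f f $        expand S ::= λ
  8  $ f f e      e f f $        match e
Stack after step 8: $ f f (top = f).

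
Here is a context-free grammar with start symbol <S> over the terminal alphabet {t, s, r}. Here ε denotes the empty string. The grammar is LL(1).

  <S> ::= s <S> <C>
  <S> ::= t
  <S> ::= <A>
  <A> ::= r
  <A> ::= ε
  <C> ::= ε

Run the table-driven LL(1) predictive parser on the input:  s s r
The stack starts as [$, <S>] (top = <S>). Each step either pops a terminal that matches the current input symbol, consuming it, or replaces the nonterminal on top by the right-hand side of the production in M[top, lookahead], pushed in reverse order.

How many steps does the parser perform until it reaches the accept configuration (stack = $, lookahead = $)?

9

step 1: stack=$ <S>  input=s s r $  — expand <S> ::= s <S> <C>
step 2: stack=$ <C> <S> s  input=s s r $  — match s
step 3: stack=$ <C> <S>  input=s r $  — expand <S> ::= s <S> <C>
step 4: stack=$ <C> <C> <S> s  input=s r $  — match s
step 5: stack=$ <C> <C> <S>  input=r $  — expand <S> ::= <A>
step 6: stack=$ <C> <C> <A>  input=r $  — expand <A> ::= r
step 7: stack=$ <C> <C> r  input=r $  — match r
step 8: stack=$ <C> <C>  input=$  — expand <C> ::= ε
step 9: stack=$ <C>  input=$  — expand <C> ::= ε
Accept reached after 9 steps.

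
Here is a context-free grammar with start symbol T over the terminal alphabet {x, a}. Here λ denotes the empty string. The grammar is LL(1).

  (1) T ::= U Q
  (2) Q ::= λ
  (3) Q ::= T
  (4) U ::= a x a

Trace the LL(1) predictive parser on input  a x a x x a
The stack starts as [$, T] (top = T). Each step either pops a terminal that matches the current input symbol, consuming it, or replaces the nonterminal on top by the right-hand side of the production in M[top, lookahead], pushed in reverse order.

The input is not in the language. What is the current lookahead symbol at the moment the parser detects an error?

x

step 1: stack=$ T  input=a x a x x a $  — expand T ::= U Q
step 2: stack=$ Q U  input=a x a x x a $  — expand U ::= a x a
step 3: stack=$ Q a x a  input=a x a x x a $  — match a
step 4: stack=$ Q a x  input=x a x x a $  — match x
step 5: stack=$ Q a  input=a x x a $  — match a
step 6: stack=$ Q  input=x x a $  — error: M[Q, x] is empty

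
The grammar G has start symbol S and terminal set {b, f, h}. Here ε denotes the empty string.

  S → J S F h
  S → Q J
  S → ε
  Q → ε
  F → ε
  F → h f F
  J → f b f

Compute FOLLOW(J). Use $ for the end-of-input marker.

{$, f, h}

FIRST(Q) = {ε}
FIRST(F) = {ε, h}
FIRST(J) = {f}
FIRST(S) = {ε, f}  (via J S F h, Q J)
FOLLOW(S) includes $ since S is the start symbol.
FOLLOW(S): in S→J S F h, S is followed by F h with FIRST {h}. Thus FOLLOW(S) = {$, h}.
FOLLOW(Q): in S→Q J, Q is followed by J with FIRST {f}. Thus FOLLOW(Q) = {f}.
FOLLOW(F): in S→J S F h, F is followed by h with FIRST {h}; in F→h f F, the suffix after F is empty (adds nothing new). Thus FOLLOW(F) = {h}.
FOLLOW(J): in S→J S F h, J is followed by S F h with FIRST {f, h}; in S→Q J, the suffix after J is empty, so FOLLOW(J) ⊇ FOLLOW(S) = {$, h}. Thus FOLLOW(J) = {$, f, h}.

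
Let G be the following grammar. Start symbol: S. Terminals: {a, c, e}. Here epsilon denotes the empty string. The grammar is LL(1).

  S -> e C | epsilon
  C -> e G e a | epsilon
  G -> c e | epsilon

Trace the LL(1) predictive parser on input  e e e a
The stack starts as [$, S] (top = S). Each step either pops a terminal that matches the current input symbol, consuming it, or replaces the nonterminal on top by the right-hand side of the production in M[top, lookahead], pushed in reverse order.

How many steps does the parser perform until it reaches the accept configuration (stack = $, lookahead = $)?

step 1: stack=$ S  input=e e e a $  — expand S -> e C
step 2: stack=$ C e  input=e e e a $  — match e
step 3: stack=$ C  input=e e a $  — expand C -> e G e a
step 4: stack=$ a e G e  input=e e a $  — match e
step 5: stack=$ a e G  input=e a $  — expand G -> epsilon
step 6: stack=$ a e  input=e a $  — match e
step 7: stack=$ a  input=a $  — match a
Accept reached after 7 steps.

7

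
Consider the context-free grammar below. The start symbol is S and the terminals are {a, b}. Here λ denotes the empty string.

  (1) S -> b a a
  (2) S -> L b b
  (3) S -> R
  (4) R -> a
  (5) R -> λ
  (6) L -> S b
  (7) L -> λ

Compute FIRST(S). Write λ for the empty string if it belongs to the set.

FIRST(R): from R->a we get {a}; from R->λ we get {λ}. So FIRST(R) = {λ, a}.
FIRST(S): from S->b a a we get {b}; from S->L b b we get {a, b}; from S->R we get {λ, a}. So FIRST(S) = {λ, a, b}.
FIRST(L): from L->S b we get {a, b}; from L->λ we get {λ}. So FIRST(L) = {λ, a, b}.

{λ, a, b}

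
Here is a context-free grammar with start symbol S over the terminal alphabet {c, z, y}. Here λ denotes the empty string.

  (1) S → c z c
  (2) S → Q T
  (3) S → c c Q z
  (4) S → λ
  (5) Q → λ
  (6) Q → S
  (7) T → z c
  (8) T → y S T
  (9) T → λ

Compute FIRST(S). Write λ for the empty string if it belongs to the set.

FIRST(T): from T→z c we get {z}; from T→y S T we get {y}; from T→λ we get {λ}. So FIRST(T) = {λ, y, z}.
FIRST(S): from S→c z c we get {c}; from S→Q T we get {λ, c, y, z}; from S→c c Q z we get {c}; from S→λ we get {λ}. So FIRST(S) = {λ, c, y, z}.
FIRST(Q): from Q→λ we get {λ}; from Q→S we get {λ, c, y, z}. So FIRST(Q) = {λ, c, y, z}.

{λ, c, y, z}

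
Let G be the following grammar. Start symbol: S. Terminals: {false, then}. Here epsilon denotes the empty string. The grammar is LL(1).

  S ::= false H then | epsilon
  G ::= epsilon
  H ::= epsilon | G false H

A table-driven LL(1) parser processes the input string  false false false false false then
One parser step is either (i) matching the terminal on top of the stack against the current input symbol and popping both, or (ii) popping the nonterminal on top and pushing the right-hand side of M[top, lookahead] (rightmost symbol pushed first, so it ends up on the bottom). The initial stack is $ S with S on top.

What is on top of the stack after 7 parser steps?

false

step 1: stack=$ S  input=false false false false false then $  — expand S ::= false H then
step 2: stack=$ then H false  input=false false false false false then $  — match false
step 3: stack=$ then H  input=false false false false then $  — expand H ::= G false H
step 4: stack=$ then H false G  input=false false false false then $  — expand G ::= epsilon
step 5: stack=$ then H false  input=false false false false then $  — match false
step 6: stack=$ then H  input=false false false then $  — expand H ::= G false H
step 7: stack=$ then H false G  input=false false false then $  — expand G ::= epsilon
Stack after step 7: $ then H false (top = false).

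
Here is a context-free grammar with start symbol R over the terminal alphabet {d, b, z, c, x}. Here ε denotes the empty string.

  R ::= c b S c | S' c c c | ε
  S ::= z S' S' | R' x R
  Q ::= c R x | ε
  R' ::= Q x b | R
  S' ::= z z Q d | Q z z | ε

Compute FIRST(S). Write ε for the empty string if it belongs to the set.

FIRST(Q): from Q::=c R x we get {c}; from Q::=ε we get {ε}. So FIRST(Q) = {ε, c}.
FIRST(S'): from S'::=z z Q d we get {z}; from S'::=Q z z we get {c, z}; from S'::=ε we get {ε}. So FIRST(S') = {ε, c, z}.
FIRST(R): from R::=c b S c we get {c}; from R::=S' c c c we get {c, z}; from R::=ε we get {ε}. So FIRST(R) = {ε, c, z}.
FIRST(R'): from R'::=Q x b we get {c, x}; from R'::=R we get {ε, c, z}. So FIRST(R') = {ε, c, x, z}.
FIRST(S): from S::=z S' S' we get {z}; from S::=R' x R we get {c, x, z}. So FIRST(S) = {c, x, z}.

{c, x, z}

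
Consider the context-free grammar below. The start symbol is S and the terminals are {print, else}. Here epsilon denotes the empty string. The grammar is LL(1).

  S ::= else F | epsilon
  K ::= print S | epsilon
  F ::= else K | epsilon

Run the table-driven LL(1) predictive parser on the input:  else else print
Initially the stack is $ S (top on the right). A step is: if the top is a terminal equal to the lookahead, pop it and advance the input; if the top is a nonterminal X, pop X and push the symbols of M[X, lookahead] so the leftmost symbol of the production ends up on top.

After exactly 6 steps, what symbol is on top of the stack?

step 1: stack=$ S  input=else else print $  — expand S ::= else F
step 2: stack=$ F else  input=else else print $  — match else
step 3: stack=$ F  input=else print $  — expand F ::= else K
step 4: stack=$ K else  input=else print $  — match else
step 5: stack=$ K  input=print $  — expand K ::= print S
step 6: stack=$ S print  input=print $  — match print
Stack after step 6: $ S (top = S).

S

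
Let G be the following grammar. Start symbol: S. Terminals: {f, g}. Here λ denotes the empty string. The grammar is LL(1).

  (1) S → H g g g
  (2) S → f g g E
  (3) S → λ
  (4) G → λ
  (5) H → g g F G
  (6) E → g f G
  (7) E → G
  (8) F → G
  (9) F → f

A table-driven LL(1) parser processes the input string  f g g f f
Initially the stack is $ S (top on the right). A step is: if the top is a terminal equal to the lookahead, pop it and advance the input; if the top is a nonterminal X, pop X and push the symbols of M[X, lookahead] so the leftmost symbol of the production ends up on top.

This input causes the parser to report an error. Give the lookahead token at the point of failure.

f

     Stack      Input        Action
  1  $ S        f g g f f $  expand S → f g g E
  2  $ E g g f  f g g f f $  match f
  3  $ E g g    g g f f $    match g
  4  $ E g      g f f $      match g
  5  $ E        f f $        error: M[E, f] is empty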